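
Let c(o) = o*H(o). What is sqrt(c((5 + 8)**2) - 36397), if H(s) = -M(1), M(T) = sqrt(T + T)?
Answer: sqrt(-36397 - 169*sqrt(2)) ≈ 191.41*I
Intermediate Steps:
M(T) = sqrt(2)*sqrt(T) (M(T) = sqrt(2*T) = sqrt(2)*sqrt(T))
H(s) = -sqrt(2) (H(s) = -sqrt(2)*sqrt(1) = -sqrt(2))
c(o) = -o*sqrt(2) (c(o) = o*(-sqrt(2)) = -o*sqrt(2))
sqrt(c((5 + 8)**2) - 36397) = sqrt(-(5 + 8)**2*sqrt(2) - 36397) = sqrt(-1*13**2*sqrt(2) - 36397) = sqrt(-1*169*sqrt(2) - 36397) = sqrt(-169*sqrt(2) - 36397) = sqrt(-36397 - 169*sqrt(2))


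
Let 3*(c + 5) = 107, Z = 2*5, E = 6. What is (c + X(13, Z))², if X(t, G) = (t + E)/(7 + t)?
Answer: 3598609/3600 ≈ 999.61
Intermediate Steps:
Z = 10
X(t, G) = (6 + t)/(7 + t) (X(t, G) = (t + 6)/(7 + t) = (6 + t)/(7 + t))
c = 92/3 (c = -5 + (⅓)*107 = -5 + 107/3 = 92/3 ≈ 30.667)
(c + X(13, Z))² = (92/3 + (6 + 13)/(7 + 13))² = (92/3 + 19/20)² = (1897/60)² = 3598609/3600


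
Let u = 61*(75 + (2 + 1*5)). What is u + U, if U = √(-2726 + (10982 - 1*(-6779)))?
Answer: 5002 + √15035 ≈ 5124.6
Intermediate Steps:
U = √15035 (U = √(-2726 + (10982 + 6779)) = √(-2726 + 17761) = √15035 ≈ 122.62)
u = 5002 (u = 61*(75 + (2 + 5)) = 61*(75 + 7) = 61*82 = 5002)
u + U = 5002 + √15035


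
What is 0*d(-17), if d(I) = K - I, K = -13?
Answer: 0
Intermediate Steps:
d(I) = -13 - I
0*d(-17) = 0*(-13 - 1*(-17)) = 0*(-13 + 17) = 0*4 = 0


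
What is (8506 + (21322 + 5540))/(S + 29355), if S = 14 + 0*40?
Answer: 35368/29369 ≈ 1.2043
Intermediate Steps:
S = 14 (S = 14 + 0 = 14)
(8506 + (21322 + 5540))/(S + 29355) = (8506 + (21322 + 5540))/(14 + 29355) = (8506 + 26862)/29369 = 35368*(1/29369) = 35368/29369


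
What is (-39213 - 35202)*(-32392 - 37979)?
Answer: 5236657965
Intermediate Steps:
(-39213 - 35202)*(-32392 - 37979) = -74415*(-70371) = 5236657965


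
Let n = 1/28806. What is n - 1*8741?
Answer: -251793245/28806 ≈ -8741.0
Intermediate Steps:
n = 1/28806 ≈ 3.4715e-5
n - 1*8741 = 1/28806 - 1*8741 = 1/28806 - 8741 = -251793245/28806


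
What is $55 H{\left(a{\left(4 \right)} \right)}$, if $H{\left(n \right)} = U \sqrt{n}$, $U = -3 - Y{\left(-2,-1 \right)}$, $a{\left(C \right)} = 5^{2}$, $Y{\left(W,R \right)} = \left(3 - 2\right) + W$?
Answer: $-550$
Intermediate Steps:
$Y{\left(W,R \right)} = 1 + W$
$a{\left(C \right)} = 25$
$U = -2$ ($U = -3 - \left(1 - 2\right) = -3 - -1 = -3 + 1 = -2$)
$H{\left(n \right)} = - 2 \sqrt{n}$
$55 H{\left(a{\left(4 \right)} \right)} = 55 \left(- 2 \sqrt{25}\right) = 55 \left(\left(-2\right) 5\right) = 55 \left(-10\right) = -550$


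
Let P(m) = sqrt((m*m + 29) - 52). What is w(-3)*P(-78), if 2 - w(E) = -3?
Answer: 5*sqrt(6061) ≈ 389.26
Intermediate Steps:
w(E) = 5 (w(E) = 2 - 1*(-3) = 2 + 3 = 5)
P(m) = sqrt(-23 + m**2) (P(m) = sqrt((m**2 + 29) - 52) = sqrt((29 + m**2) - 52) = sqrt(-23 + m**2))
w(-3)*P(-78) = 5*sqrt(-23 + (-78)**2) = 5*sqrt(-23 + 6084) = 5*sqrt(6061)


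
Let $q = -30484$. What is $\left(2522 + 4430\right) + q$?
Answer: $-23532$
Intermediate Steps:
$\left(2522 + 4430\right) + q = \left(2522 + 4430\right) - 30484 = 6952 - 30484 = -23532$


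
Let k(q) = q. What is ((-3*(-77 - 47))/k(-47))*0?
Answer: 0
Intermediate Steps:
((-3*(-77 - 47))/k(-47))*0 = (-3*(-77 - 47)/(-47))*0 = (-3*(-124)*(-1/47))*0 = (372*(-1/47))*0 = -372/47*0 = 0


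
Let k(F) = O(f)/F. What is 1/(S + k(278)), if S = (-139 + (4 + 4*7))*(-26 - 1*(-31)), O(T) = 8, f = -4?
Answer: -139/74361 ≈ -0.0018693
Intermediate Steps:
k(F) = 8/F
S = -535 (S = (-139 + (4 + 28))*(-26 + 31) = (-139 + 32)*5 = -107*5 = -535)
1/(S + k(278)) = 1/(-535 + 8/278) = 1/(-535 + 8*(1/278)) = 1/(-535 + 4/139) = 1/(-74361/139) = -139/74361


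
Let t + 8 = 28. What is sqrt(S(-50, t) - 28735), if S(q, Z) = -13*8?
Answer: I*sqrt(28839) ≈ 169.82*I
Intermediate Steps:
t = 20 (t = -8 + 28 = 20)
S(q, Z) = -104
sqrt(S(-50, t) - 28735) = sqrt(-104 - 28735) = sqrt(-28839) = I*sqrt(28839)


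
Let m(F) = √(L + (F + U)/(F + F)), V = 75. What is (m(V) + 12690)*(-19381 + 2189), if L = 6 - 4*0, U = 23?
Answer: -218166480 - 17192*√1497/15 ≈ -2.1821e+8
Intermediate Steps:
L = 6 (L = 6 + 0 = 6)
m(F) = √(6 + (23 + F)/(2*F)) (m(F) = √(6 + (F + 23)/(F + F)) = √(6 + (23 + F)/((2*F))) = √(6 + (23 + F)*(1/(2*F))) = √(6 + (23 + F)/(2*F)))
(m(V) + 12690)*(-19381 + 2189) = (√(26 + 46/75)/2 + 12690)*(-19381 + 2189) = (√(26 + 46*(1/75))/2 + 12690)*(-17192) = (√(26 + 46/75)/2 + 12690)*(-17192) = (√(1996/75)/2 + 12690)*(-17192) = ((2*√1497/15)/2 + 12690)*(-17192) = (√1497/15 + 12690)*(-17192) = (12690 + √1497/15)*(-17192) = -218166480 - 17192*√1497/15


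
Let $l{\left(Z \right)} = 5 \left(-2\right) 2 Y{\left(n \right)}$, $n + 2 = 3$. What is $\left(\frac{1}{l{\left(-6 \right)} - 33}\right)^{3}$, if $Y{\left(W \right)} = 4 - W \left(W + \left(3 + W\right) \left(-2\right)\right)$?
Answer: $- \frac{1}{16194277} \approx -6.175 \cdot 10^{-8}$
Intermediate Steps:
$n = 1$ ($n = -2 + 3 = 1$)
$Y{\left(W \right)} = 4 - W \left(-6 - W\right)$ ($Y{\left(W \right)} = 4 - W \left(W - \left(6 + 2 W\right)\right) = 4 - W \left(-6 - W\right)$)
$l{\left(Z \right)} = -220$ ($l{\left(Z \right)} = 5 \left(-2\right) 2 \left(4 + 1^{2} + 6 \cdot 1\right) = \left(-10\right) 2 \left(4 + 1 + 6\right) = \left(-20\right) 11 = -220$)
$\left(\frac{1}{l{\left(-6 \right)} - 33}\right)^{3} = \left(\frac{1}{-220 - 33}\right)^{3} = \left(\frac{1}{-253}\right)^{3} = \left(- \frac{1}{253}\right)^{3} = - \frac{1}{16194277}$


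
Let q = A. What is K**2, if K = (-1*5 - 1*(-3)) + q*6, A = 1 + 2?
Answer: 256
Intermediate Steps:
A = 3
q = 3
K = 16 (K = (-1*5 - 1*(-3)) + 3*6 = (-5 + 3) + 18 = -2 + 18 = 16)
K**2 = 16**2 = 256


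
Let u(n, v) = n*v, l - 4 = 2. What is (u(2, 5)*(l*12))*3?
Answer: 2160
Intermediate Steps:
l = 6 (l = 4 + 2 = 6)
(u(2, 5)*(l*12))*3 = ((2*5)*(6*12))*3 = (10*72)*3 = 720*3 = 2160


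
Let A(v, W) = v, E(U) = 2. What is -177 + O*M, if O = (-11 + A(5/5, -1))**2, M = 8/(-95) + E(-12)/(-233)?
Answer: -824659/4427 ≈ -186.28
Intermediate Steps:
M = -2054/22135 (M = 8/(-95) + 2/(-233) = 8*(-1/95) + 2*(-1/233) = -8/95 - 2/233 = -2054/22135 ≈ -0.092794)
O = 100 (O = (-11 + 5/5)**2 = (-11 + 5*(1/5))**2 = (-11 + 1)**2 = (-10)**2 = 100)
-177 + O*M = -177 + 100*(-2054/22135) = -177 - 41080/4427 = -824659/4427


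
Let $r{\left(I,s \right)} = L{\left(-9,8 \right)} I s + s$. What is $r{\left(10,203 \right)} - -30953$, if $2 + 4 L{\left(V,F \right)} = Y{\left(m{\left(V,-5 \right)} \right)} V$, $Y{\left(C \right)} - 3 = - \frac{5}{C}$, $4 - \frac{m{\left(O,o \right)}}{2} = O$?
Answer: $\frac{900477}{52} \approx 17317.0$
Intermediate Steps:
$m{\left(O,o \right)} = 8 - 2 O$
$Y{\left(C \right)} = 3 - \frac{5}{C}$
$L{\left(V,F \right)} = - \frac{1}{2} + \frac{V \left(3 - \frac{5}{8 - 2 V}\right)}{4}$ ($L{\left(V,F \right)} = - \frac{1}{2} + \frac{\left(3 - \frac{5}{8 - 2 V}\right) V}{4} = - \frac{1}{2} + \frac{V \left(3 - \frac{5}{8 - 2 V}\right)}{4}$)
$r{\left(I,s \right)} = s - \frac{709 I s}{104}$ ($r{\left(I,s \right)} = \frac{16 - -207 + 6 \left(-9\right)^{2}}{8 \left(-4 - 9\right)} I s + s = \frac{16 + 207 + 6 \cdot 81}{8 \left(-13\right)} I s + s = \frac{1}{8} \left(- \frac{1}{13}\right) \left(16 + 207 + 486\right) I s + s = \frac{1}{8} \left(- \frac{1}{13}\right) 709 I s + s = - \frac{709 I}{104} s + s = - \frac{709 I s}{104} + s = s - \frac{709 I s}{104}$)
$r{\left(10,203 \right)} - -30953 = \frac{1}{104} \cdot 203 \left(104 - 7090\right) - -30953 = \frac{1}{104} \cdot 203 \left(104 - 7090\right) + 30953 = \frac{1}{104} \cdot 203 \left(-6986\right) + 30953 = - \frac{709079}{52} + 30953 = \frac{900477}{52}$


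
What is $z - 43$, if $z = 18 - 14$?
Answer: $-39$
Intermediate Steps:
$z = 4$
$z - 43 = 4 - 43 = -39$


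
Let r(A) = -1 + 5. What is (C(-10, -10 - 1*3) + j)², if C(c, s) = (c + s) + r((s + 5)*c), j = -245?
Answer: 69696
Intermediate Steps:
r(A) = 4
C(c, s) = 4 + c + s (C(c, s) = (c + s) + 4 = 4 + c + s)
(C(-10, -10 - 1*3) + j)² = ((4 - 10 + (-10 - 1*3)) - 245)² = ((4 - 10 + (-10 - 3)) - 245)² = ((4 - 10 - 13) - 245)² = (-19 - 245)² = (-264)² = 69696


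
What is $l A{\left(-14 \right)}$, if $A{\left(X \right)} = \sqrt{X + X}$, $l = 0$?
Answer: $0$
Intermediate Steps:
$A{\left(X \right)} = \sqrt{2} \sqrt{X}$ ($A{\left(X \right)} = \sqrt{2 X} = \sqrt{2} \sqrt{X}$)
$l A{\left(-14 \right)} = 0 \sqrt{2} \sqrt{-14} = 0 \sqrt{2} i \sqrt{14} = 0 \cdot 2 i \sqrt{7} = 0$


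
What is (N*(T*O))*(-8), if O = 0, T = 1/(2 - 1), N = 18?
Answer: 0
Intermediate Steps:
T = 1 (T = 1/1 = 1)
(N*(T*O))*(-8) = (18*(1*0))*(-8) = (18*0)*(-8) = 0*(-8) = 0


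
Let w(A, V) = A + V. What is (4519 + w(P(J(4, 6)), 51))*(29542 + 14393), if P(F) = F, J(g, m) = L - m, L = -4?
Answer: 200343600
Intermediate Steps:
J(g, m) = -4 - m
(4519 + w(P(J(4, 6)), 51))*(29542 + 14393) = (4519 + ((-4 - 1*6) + 51))*(29542 + 14393) = (4519 + ((-4 - 6) + 51))*43935 = (4519 + (-10 + 51))*43935 = (4519 + 41)*43935 = 4560*43935 = 200343600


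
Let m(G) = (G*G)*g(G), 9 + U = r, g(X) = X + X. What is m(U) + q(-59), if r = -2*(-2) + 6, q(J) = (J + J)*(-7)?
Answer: 828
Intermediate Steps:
g(X) = 2*X
q(J) = -14*J (q(J) = (2*J)*(-7) = -14*J)
r = 10 (r = 4 + 6 = 10)
U = 1 (U = -9 + 10 = 1)
m(G) = 2*G³ (m(G) = (G*G)*(2*G) = G²*(2*G) = 2*G³)
m(U) + q(-59) = 2*1³ - 14*(-59) = 2*1 + 826 = 2 + 826 = 828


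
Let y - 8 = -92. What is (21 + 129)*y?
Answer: -12600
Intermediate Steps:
y = -84 (y = 8 - 92 = -84)
(21 + 129)*y = (21 + 129)*(-84) = 150*(-84) = -12600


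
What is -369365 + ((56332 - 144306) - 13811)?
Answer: -471150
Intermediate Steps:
-369365 + ((56332 - 144306) - 13811) = -369365 + (-87974 - 13811) = -369365 - 101785 = -471150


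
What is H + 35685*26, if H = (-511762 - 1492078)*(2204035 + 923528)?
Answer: -6267134914110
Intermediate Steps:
H = -6267135841920 (H = -2003840*3127563 = -6267135841920)
H + 35685*26 = -6267135841920 + 35685*26 = -6267135841920 + 927810 = -6267134914110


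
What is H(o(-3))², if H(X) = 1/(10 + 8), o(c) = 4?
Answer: 1/324 ≈ 0.0030864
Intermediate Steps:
H(X) = 1/18
H(o(-3))² = (1/18)² = 1/324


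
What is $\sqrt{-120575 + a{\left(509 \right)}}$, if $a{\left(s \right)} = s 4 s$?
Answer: $\sqrt{915749} \approx 956.95$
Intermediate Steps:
$a{\left(s \right)} = 4 s^{2}$ ($a{\left(s \right)} = 4 s s = 4 s^{2}$)
$\sqrt{-120575 + a{\left(509 \right)}} = \sqrt{-120575 + 4 \cdot 509^{2}} = \sqrt{-120575 + 4 \cdot 259081} = \sqrt{-120575 + 1036324} = \sqrt{915749}$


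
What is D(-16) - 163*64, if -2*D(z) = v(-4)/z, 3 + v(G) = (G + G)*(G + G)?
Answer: -333763/32 ≈ -10430.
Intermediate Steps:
v(G) = -3 + 4*G**2 (v(G) = -3 + (G + G)*(G + G) = -3 + (2*G)*(2*G) = -3 + 4*G**2)
D(z) = -61/(2*z) (D(z) = -(-3 + 4*(-4)**2)/(2*z) = -(-3 + 4*16)/(2*z) = -(-3 + 64)/(2*z) = -61/(2*z))
D(-16) - 163*64 = -61/2/(-16) - 163*64 = -61/2*(-1/16) - 10432 = 61/32 - 10432 = -333763/32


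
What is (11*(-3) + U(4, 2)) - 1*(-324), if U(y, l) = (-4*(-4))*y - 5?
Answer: 350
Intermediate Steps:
U(y, l) = -5 + 16*y (U(y, l) = 16*y - 5 = -5 + 16*y)
(11*(-3) + U(4, 2)) - 1*(-324) = (11*(-3) + (-5 + 16*4)) - 1*(-324) = (-33 + (-5 + 64)) + 324 = (-33 + 59) + 324 = 26 + 324 = 350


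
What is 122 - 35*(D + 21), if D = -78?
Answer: 2117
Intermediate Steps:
122 - 35*(D + 21) = 122 - 35*(-78 + 21) = 122 - 35*(-57) = 122 + 1995 = 2117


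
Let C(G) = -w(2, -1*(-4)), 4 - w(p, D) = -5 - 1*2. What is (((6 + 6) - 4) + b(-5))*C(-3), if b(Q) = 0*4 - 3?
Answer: -55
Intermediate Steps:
w(p, D) = 11 (w(p, D) = 4 - (-5 - 1*2) = 4 - (-5 - 2) = 4 - 1*(-7) = 4 + 7 = 11)
C(G) = -11 (C(G) = -1*11 = -11)
b(Q) = -3 (b(Q) = 0 - 3 = -3)
(((6 + 6) - 4) + b(-5))*C(-3) = (((6 + 6) - 4) - 3)*(-11) = ((12 - 4) - 3)*(-11) = (8 - 3)*(-11) = 5*(-11) = -55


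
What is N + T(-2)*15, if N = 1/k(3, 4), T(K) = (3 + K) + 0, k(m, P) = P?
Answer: 61/4 ≈ 15.250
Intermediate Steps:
T(K) = 3 + K
N = ¼ (N = 1/4 = ¼ ≈ 0.25000)
N + T(-2)*15 = ¼ + (3 - 2)*15 = ¼ + 1*15 = ¼ + 15 = 61/4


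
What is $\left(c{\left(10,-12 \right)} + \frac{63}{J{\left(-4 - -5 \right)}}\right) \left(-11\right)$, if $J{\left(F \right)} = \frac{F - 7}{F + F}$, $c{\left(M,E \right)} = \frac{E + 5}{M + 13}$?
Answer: $\frac{5390}{23} \approx 234.35$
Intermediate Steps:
$c{\left(M,E \right)} = \frac{5 + E}{13 + M}$
$J{\left(F \right)} = \frac{-7 + F}{2 F}$
$\left(c{\left(10,-12 \right)} + \frac{63}{J{\left(-4 - -5 \right)}}\right) \left(-11\right) = \left(\frac{5 - 12}{13 + 10} + \frac{63}{\frac{1}{2} \frac{1}{-4 - -5} \left(-7 - -1\right)}\right) \left(-11\right) = \left(\frac{1}{23} \left(-7\right) + \frac{63}{\frac{1}{2} \frac{1}{-4 + 5} \left(-7 + \left(-4 + 5\right)\right)}\right) \left(-11\right) = \left(\frac{1}{23} \left(-7\right) + \frac{63}{\frac{1}{2} \cdot 1^{-1} \left(-7 + 1\right)}\right) \left(-11\right) = \left(- \frac{7}{23} + \frac{63}{\frac{1}{2} \cdot 1 \left(-6\right)}\right) \left(-11\right) = \left(- \frac{7}{23} + \frac{63}{-3}\right) \left(-11\right) = \left(- \frac{7}{23} + 63 \left(- \frac{1}{3}\right)\right) \left(-11\right) = \left(- \frac{7}{23} - 21\right) \left(-11\right) = \left(- \frac{490}{23}\right) \left(-11\right) = \frac{5390}{23}$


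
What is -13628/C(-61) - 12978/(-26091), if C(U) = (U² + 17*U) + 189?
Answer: -2720362/640679 ≈ -4.2461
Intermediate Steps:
C(U) = 189 + U² + 17*U
-13628/C(-61) - 12978/(-26091) = -13628/(189 + (-61)² + 17*(-61)) - 12978/(-26091) = -13628/(189 + 3721 - 1037) - 12978*(-1/26091) = -13628/2873 + 1442/2899 = -2720362/640679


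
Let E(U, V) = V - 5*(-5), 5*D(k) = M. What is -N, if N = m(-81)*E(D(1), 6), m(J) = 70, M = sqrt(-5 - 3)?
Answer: -2170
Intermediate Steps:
M = 2*I*sqrt(2) (M = sqrt(-8) = 2*I*sqrt(2) ≈ 2.8284*I)
D(k) = 2*I*sqrt(2)/5 (D(k) = (2*I*sqrt(2))/5 = 2*I*sqrt(2)/5)
E(U, V) = 25 + V (E(U, V) = V + 25 = 25 + V)
N = 2170 (N = 70*(25 + 6) = 70*31 = 2170)
-N = -1*2170 = -2170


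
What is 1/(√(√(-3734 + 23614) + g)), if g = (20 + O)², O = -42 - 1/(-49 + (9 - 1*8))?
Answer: 48/√(1113025 + 4608*√4970) ≈ 0.040029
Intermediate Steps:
O = -2015/48 (O = -42 - 1/(-49 + (9 - 8)) = -42 - 1/(-49 + 1) = -42 - 1/(-48) = -42 - 1*(-1/48) = -42 + 1/48 = -2015/48 ≈ -41.979)
g = 1113025/2304 (g = (20 - 2015/48)² = (-1055/48)² = 1113025/2304 ≈ 483.08)
1/(√(√(-3734 + 23614) + g)) = 1/(√(√(-3734 + 23614) + 1113025/2304)) = 1/(√(√19880 + 1113025/2304)) = 1/(√(2*√4970 + 1113025/2304)) = 1/(√(1113025/2304 + 2*√4970)) = (1113025/2304 + 2*√4970)^(-½)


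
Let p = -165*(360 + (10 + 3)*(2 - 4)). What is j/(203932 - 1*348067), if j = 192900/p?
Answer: 1286/52955199 ≈ 2.4285e-5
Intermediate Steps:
p = -55110 (p = -165*(360 + 13*(-2)) = -165*(360 - 26) = -165*334 = -55110)
j = -6430/1837 (j = 192900/(-55110) = 192900*(-1/55110) = -6430/1837 ≈ -3.5003)
j/(203932 - 1*348067) = -6430/(1837*(203932 - 1*348067)) = -6430/(1837*(203932 - 348067)) = -6430/1837/(-144135) = -6430/1837*(-1/144135) = 1286/52955199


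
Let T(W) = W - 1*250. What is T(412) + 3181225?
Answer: 3181387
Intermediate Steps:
T(W) = -250 + W (T(W) = W - 250 = -250 + W)
T(412) + 3181225 = (-250 + 412) + 3181225 = 162 + 3181225 = 3181387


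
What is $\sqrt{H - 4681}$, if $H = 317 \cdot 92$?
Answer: $\sqrt{24483} \approx 156.47$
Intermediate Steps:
$H = 29164$
$\sqrt{H - 4681} = \sqrt{29164 - 4681} = \sqrt{24483}$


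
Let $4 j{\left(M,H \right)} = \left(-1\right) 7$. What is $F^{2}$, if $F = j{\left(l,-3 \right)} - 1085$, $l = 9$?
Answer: $\frac{18896409}{16} \approx 1.181 \cdot 10^{6}$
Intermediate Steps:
$j{\left(M,H \right)} = - \frac{7}{4}$ ($j{\left(M,H \right)} = \frac{\left(-1\right) 7}{4} = \frac{1}{4} \left(-7\right) = - \frac{7}{4}$)
$F = - \frac{4347}{4}$ ($F = - \frac{7}{4} - 1085 = - \frac{4347}{4} \approx -1086.8$)
$F^{2} = \left(- \frac{4347}{4}\right)^{2} = \frac{18896409}{16}$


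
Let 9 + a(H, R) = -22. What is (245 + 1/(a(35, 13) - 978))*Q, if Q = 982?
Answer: 242754328/1009 ≈ 2.4059e+5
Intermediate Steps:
a(H, R) = -31 (a(H, R) = -9 - 22 = -31)
(245 + 1/(a(35, 13) - 978))*Q = (245 + 1/(-31 - 978))*982 = (245 + 1/(-1009))*982 = (245 - 1/1009)*982 = (247204/1009)*982 = 242754328/1009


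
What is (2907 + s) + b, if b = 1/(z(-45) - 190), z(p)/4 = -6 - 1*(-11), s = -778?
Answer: 361929/170 ≈ 2129.0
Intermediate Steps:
z(p) = 20 (z(p) = 4*(-6 - 1*(-11)) = 4*(-6 + 11) = 4*5 = 20)
b = -1/170 (b = 1/(20 - 190) = 1/(-170) = -1/170 ≈ -0.0058824)
(2907 + s) + b = (2907 - 778) - 1/170 = 2129 - 1/170 = 361929/170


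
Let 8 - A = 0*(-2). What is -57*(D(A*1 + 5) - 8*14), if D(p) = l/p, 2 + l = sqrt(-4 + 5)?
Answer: 83049/13 ≈ 6388.4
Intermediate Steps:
A = 8 (A = 8 - 0*(-2) = 8 - 1*0 = 8 + 0 = 8)
l = -1 (l = -2 + sqrt(-4 + 5) = -2 + sqrt(1) = -2 + 1 = -1)
D(p) = -1/p
-57*(D(A*1 + 5) - 8*14) = -57*(-1/(8*1 + 5) - 8*14) = -57*(-1/(8 + 5) - 112) = -57*(-1/13 - 112) = -57*(-1457/13) = 83049/13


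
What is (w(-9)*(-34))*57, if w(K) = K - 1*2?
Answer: 21318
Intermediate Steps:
w(K) = -2 + K (w(K) = K - 2 = -2 + K)
(w(-9)*(-34))*57 = ((-2 - 9)*(-34))*57 = -11*(-34)*57 = 374*57 = 21318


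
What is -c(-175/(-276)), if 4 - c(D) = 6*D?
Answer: -9/46 ≈ -0.19565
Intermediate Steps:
c(D) = 4 - 6*D
-c(-175/(-276)) = -(4 - (-1050)/(-276)) = -(4 - (-1050)*(-1)/276) = -(4 - 6*175/276) = -(4 - 175/46) = -1*9/46 = -9/46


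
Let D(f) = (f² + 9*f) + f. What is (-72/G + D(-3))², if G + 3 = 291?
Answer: 7225/16 ≈ 451.56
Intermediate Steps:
G = 288 (G = -3 + 291 = 288)
D(f) = f² + 10*f
(-72/G + D(-3))² = (-72/288 - 3*(10 - 3))² = (-72*1/288 - 3*7)² = (-¼ - 21)² = (-85/4)² = 7225/16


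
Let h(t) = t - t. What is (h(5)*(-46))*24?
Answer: 0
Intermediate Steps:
h(t) = 0
(h(5)*(-46))*24 = (0*(-46))*24 = 0*24 = 0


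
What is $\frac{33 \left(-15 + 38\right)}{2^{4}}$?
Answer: $\frac{759}{16} \approx 47.438$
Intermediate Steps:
$\frac{33 \left(-15 + 38\right)}{2^{4}} = \frac{33 \cdot 23}{16} = 759 \cdot \frac{1}{16} = \frac{759}{16}$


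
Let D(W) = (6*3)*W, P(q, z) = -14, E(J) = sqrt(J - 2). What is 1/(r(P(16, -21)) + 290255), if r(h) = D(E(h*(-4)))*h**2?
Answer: 41465/11939405527 - 216*sqrt(6)/1705629361 ≈ 3.1627e-6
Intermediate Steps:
E(J) = sqrt(-2 + J)
D(W) = 18*W
r(h) = 18*h**2*sqrt(-2 - 4*h) (r(h) = (18*sqrt(-2 + h*(-4)))*h**2 = (18*sqrt(-2 - 4*h))*h**2 = 18*h**2*sqrt(-2 - 4*h))
1/(r(P(16, -21)) + 290255) = 1/(18*(-14)**2*sqrt(-2 - 4*(-14)) + 290255) = 1/(18*196*sqrt(-2 + 56) + 290255) = 1/(18*196*sqrt(54) + 290255) = 1/(18*196*(3*sqrt(6)) + 290255) = 1/(10584*sqrt(6) + 290255) = 1/(290255 + 10584*sqrt(6))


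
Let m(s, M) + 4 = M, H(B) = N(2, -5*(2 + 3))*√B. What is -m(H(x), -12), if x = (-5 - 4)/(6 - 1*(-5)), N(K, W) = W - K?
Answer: 16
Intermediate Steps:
x = -9/11 (x = -9/(6 + 5) = -9/11 ≈ -0.81818)
H(B) = -27*√B (H(B) = (-5*(2 + 3) - 1*2)*√B = (-5*5 - 2)*√B = (-25 - 2)*√B = -27*√B)
m(s, M) = -4 + M
-m(H(x), -12) = -(-4 - 12) = -1*(-16) = 16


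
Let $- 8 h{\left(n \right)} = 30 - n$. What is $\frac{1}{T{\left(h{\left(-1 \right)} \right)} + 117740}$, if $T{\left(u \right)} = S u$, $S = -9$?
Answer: $\frac{8}{942199} \approx 8.4908 \cdot 10^{-6}$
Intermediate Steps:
$h{\left(n \right)} = - \frac{15}{4} + \frac{n}{8}$ ($h{\left(n \right)} = - \frac{30 - n}{8} = - \frac{15}{4} + \frac{n}{8}$)
$T{\left(u \right)} = - 9 u$
$\frac{1}{T{\left(h{\left(-1 \right)} \right)} + 117740} = \frac{1}{- 9 \left(- \frac{15}{4} + \frac{1}{8} \left(-1\right)\right) + 117740} = \frac{1}{- 9 \left(- \frac{15}{4} - \frac{1}{8}\right) + 117740} = \frac{1}{\left(-9\right) \left(- \frac{31}{8}\right) + 117740} = \frac{1}{\frac{279}{8} + 117740} = \frac{1}{\frac{942199}{8}} = \frac{8}{942199}$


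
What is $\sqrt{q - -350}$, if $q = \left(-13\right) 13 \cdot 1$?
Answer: $\sqrt{181} \approx 13.454$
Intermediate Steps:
$q = -169$ ($q = \left(-169\right) 1 = -169$)
$\sqrt{q - -350} = \sqrt{-169 - -350} = \sqrt{-169 + \left(-2066 + 2416\right)} = \sqrt{-169 + 350} = \sqrt{181}$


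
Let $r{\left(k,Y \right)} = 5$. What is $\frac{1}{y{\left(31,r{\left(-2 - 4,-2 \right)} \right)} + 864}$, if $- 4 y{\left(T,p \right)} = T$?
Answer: $\frac{4}{3425} \approx 0.0011679$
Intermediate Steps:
$y{\left(T,p \right)} = - \frac{T}{4}$
$\frac{1}{y{\left(31,r{\left(-2 - 4,-2 \right)} \right)} + 864} = \frac{1}{\left(- \frac{1}{4}\right) 31 + 864} = \frac{1}{- \frac{31}{4} + 864} = \frac{1}{\frac{3425}{4}} = \frac{4}{3425}$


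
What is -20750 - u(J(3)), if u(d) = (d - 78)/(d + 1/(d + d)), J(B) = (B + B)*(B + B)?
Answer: -53801726/2593 ≈ -20749.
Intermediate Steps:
J(B) = 4*B² (J(B) = (2*B)*(2*B) = 4*B²)
u(d) = (-78 + d)/(d + 1/(2*d))
-20750 - u(J(3)) = -20750 - 2*4*3²*(-78 + 4*3²)/(1 + 2*(4*3²)²) = -20750 - 2*4*9*(-78 + 4*9)/(1 + 2*(4*9)²) = -20750 - 2*36*(-78 + 36)/(1 + 2*36²) = -20750 - 2*36*(-42)/(1 + 2*1296) = -20750 - 2*36*(-42)/(1 + 2592) = -20750 - 2*36*(-42)/2593 = -20750 - 1*(-3024/2593) = -20750 + 3024/2593 = -53801726/2593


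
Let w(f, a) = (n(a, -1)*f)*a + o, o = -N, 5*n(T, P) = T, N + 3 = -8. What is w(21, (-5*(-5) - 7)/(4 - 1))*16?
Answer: 12976/5 ≈ 2595.2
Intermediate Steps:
N = -11 (N = -3 - 8 = -11)
n(T, P) = T/5
o = 11 (o = -1*(-11) = 11)
w(f, a) = 11 + f*a²/5 (w(f, a) = ((a/5)*f)*a + 11 = (a*f/5)*a + 11 = f*a²/5 + 11 = 11 + f*a²/5)
w(21, (-5*(-5) - 7)/(4 - 1))*16 = (11 + (⅕)*21*((-5*(-5) - 7)/(4 - 1))²)*16 = (11 + (⅕)*21*((25 - 7)/3)²)*16 = (11 + (⅕)*21*(18*(⅓))²)*16 = (11 + (⅕)*21*6²)*16 = (11 + (⅕)*21*36)*16 = (11 + 756/5)*16 = (811/5)*16 = 12976/5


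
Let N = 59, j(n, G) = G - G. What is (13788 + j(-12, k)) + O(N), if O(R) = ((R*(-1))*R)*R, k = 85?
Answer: -191591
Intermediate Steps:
j(n, G) = 0
O(R) = -R³ (O(R) = ((-R)*R)*R = (-R²)*R = -R³)
(13788 + j(-12, k)) + O(N) = (13788 + 0) - 1*59³ = 13788 - 1*205379 = 13788 - 205379 = -191591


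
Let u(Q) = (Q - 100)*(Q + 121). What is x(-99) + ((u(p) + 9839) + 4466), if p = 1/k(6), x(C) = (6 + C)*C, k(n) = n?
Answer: 410959/36 ≈ 11416.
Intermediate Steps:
x(C) = C*(6 + C)
p = 1/6 ≈ 0.16667
u(Q) = (-100 + Q)*(121 + Q)
x(-99) + ((u(p) + 9839) + 4466) = -99*(6 - 99) + (((-12100 + (1/6)**2 + 21*(1/6)) + 9839) + 4466) = -99*(-93) + (((-12100 + 1/36 + 7/2) + 9839) + 4466) = 9207 + ((-435473/36 + 9839) + 4466) = 9207 + (-81269/36 + 4466) = 9207 + 79507/36 = 410959/36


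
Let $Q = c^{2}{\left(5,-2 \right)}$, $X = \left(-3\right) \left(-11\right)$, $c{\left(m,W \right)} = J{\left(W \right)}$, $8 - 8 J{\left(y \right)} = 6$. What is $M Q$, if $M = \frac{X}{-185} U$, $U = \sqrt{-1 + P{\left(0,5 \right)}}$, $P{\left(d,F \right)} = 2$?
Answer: $- \frac{33}{2960} \approx -0.011149$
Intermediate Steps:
$J{\left(y \right)} = \frac{1}{4}$ ($J{\left(y \right)} = 1 - \frac{3}{4} = \frac{1}{4}$)
$c{\left(m,W \right)} = \frac{1}{4}$
$X = 33$
$U = 1$ ($U = \sqrt{-1 + 2} = \sqrt{1} = 1$)
$Q = \frac{1}{16}$ ($Q = \left(\frac{1}{4}\right)^{2} = \frac{1}{16} \approx 0.0625$)
$M = - \frac{33}{185}$ ($M = \frac{33}{-185} \cdot 1 = 33 \left(- \frac{1}{185}\right) 1 = \left(- \frac{33}{185}\right) 1 = - \frac{33}{185} \approx -0.17838$)
$M Q = \left(- \frac{33}{185}\right) \frac{1}{16} = - \frac{33}{2960}$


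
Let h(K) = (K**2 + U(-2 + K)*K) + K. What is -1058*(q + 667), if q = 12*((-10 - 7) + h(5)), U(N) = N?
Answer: -1061174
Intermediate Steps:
h(K) = K + K**2 + K*(-2 + K) (h(K) = (K**2 + (-2 + K)*K) + K = (K**2 + K*(-2 + K)) + K = K + K**2 + K*(-2 + K))
q = 336 (q = 12*((-10 - 7) + 5*(-1 + 2*5)) = 12*(-17 + 5*(-1 + 10)) = 12*(-17 + 5*9) = 12*(-17 + 45) = 12*28 = 336)
-1058*(q + 667) = -1058*(336 + 667) = -1058*1003 = -1061174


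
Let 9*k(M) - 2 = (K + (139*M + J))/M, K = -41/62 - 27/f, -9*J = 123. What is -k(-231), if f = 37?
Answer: -224257249/14307678 ≈ -15.674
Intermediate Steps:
J = -41/3 (J = -1/9*123 = -41/3 ≈ -13.667)
K = -3191/2294 (K = -41/62 - 27/37 = -3191/2294 ≈ -1.3910)
k(M) = 2/9 + (-103627/6882 + 139*M)/(9*M) (k(M) = 2/9 + ((-3191/2294 + (139*M - 41/3))/M)/9 = 2/9 + ((-3191/2294 + (-41/3 + 139*M))/M)/9 = 2/9 + ((-103627/6882 + 139*M)/M)/9 = 2/9 + (-103627/6882 + 139*M)/(9*M))
-k(-231) = -(-103627 + 970362*(-231))/(61938*(-231)) = -(-1)*(-103627 - 224153622)/(61938*231) = -(-1)*(-224257249)/(61938*231) = -1*224257249/14307678 = -224257249/14307678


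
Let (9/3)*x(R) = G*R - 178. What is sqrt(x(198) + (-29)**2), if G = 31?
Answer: sqrt(25449)/3 ≈ 53.176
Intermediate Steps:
x(R) = -178/3 + 31*R/3 (x(R) = (31*R - 178)/3 = (-178 + 31*R)/3 = -178/3 + 31*R/3)
sqrt(x(198) + (-29)**2) = sqrt((-178/3 + (31/3)*198) + (-29)**2) = sqrt((-178/3 + 2046) + 841) = sqrt(5960/3 + 841) = sqrt(8483/3) = sqrt(25449)/3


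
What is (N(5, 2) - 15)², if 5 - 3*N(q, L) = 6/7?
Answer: 81796/441 ≈ 185.48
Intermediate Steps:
N(q, L) = 29/21 (N(q, L) = 5/3 - 2/7 = 29/21)
(N(5, 2) - 15)² = (29/21 - 15)² = (-286/21)² = 81796/441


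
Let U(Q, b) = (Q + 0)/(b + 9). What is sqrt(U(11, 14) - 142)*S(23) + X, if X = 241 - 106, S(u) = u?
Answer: 135 + I*sqrt(74865) ≈ 135.0 + 273.61*I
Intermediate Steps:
U(Q, b) = Q/(9 + b)
X = 135
sqrt(U(11, 14) - 142)*S(23) + X = sqrt(11/(9 + 14) - 142)*23 + 135 = sqrt(11/23 - 142)*23 + 135 = sqrt(-3255/23)*23 + 135 = (I*sqrt(74865)/23)*23 + 135 = I*sqrt(74865) + 135 = 135 + I*sqrt(74865)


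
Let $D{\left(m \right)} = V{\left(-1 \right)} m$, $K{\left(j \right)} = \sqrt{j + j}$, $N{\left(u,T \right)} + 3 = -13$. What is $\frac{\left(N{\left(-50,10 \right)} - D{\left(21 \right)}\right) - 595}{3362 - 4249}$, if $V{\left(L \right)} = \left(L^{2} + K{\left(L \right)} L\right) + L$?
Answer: $\frac{611}{887} - \frac{21 i \sqrt{2}}{887} \approx 0.68884 - 0.033482 i$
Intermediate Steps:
$N{\left(u,T \right)} = -16$ ($N{\left(u,T \right)} = -3 - 13 = -16$)
$K{\left(j \right)} = \sqrt{2} \sqrt{j}$ ($K{\left(j \right)} = \sqrt{2 j} = \sqrt{2} \sqrt{j}$)
$V{\left(L \right)} = L + L^{2} + \sqrt{2} L^{\frac{3}{2}}$ ($V{\left(L \right)} = \left(L^{2} + \sqrt{2} \sqrt{L} L\right) + L = \left(L^{2} + \sqrt{2} L^{\frac{3}{2}}\right) + L = L + L^{2} + \sqrt{2} L^{\frac{3}{2}}$)
$D{\left(m \right)} = - i m \sqrt{2}$ ($D{\left(m \right)} = - (1 - 1 + \sqrt{2} \sqrt{-1}) m = - (1 - 1 + \sqrt{2} i) m = - (1 - 1 + i \sqrt{2}) m = - i \sqrt{2} m = - i m \sqrt{2}$)
$\frac{\left(N{\left(-50,10 \right)} - D{\left(21 \right)}\right) - 595}{3362 - 4249} = \frac{\left(-16 - \left(-1\right) i 21 \sqrt{2}\right) - 595}{3362 - 4249} = \frac{\left(-16 - - 21 i \sqrt{2}\right) - 595}{-887} = \left(\left(-16 + 21 i \sqrt{2}\right) - 595\right) \left(- \frac{1}{887}\right) = \left(-611 + 21 i \sqrt{2}\right) \left(- \frac{1}{887}\right) = \frac{611}{887} - \frac{21 i \sqrt{2}}{887}$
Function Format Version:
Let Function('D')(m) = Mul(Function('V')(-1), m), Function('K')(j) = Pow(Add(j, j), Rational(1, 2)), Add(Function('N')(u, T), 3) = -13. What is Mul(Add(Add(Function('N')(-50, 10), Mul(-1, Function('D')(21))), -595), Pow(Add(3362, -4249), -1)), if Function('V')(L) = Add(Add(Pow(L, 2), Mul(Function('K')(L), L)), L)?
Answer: Add(Rational(611, 887), Mul(Rational(-21, 887), I, Pow(2, Rational(1, 2)))) ≈ Add(0.68884, Mul(-0.033482, I))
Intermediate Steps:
Function('N')(u, T) = -16 (Function('N')(u, T) = Add(-3, -13) = -16)
Function('K')(j) = Mul(Pow(2, Rational(1, 2)), Pow(j, Rational(1, 2))) (Function('K')(j) = Pow(Mul(2, j), Rational(1, 2)) = Mul(Pow(2, Rational(1, 2)), Pow(j, Rational(1, 2))))
Function('V')(L) = Add(L, Pow(L, 2), Mul(Pow(2, Rational(1, 2)), Pow(L, Rational(3, 2)))) (Function('V')(L) = Add(Add(Pow(L, 2), Mul(Mul(Pow(2, Rational(1, 2)), Pow(L, Rational(1, 2))), L)), L) = Add(Add(Pow(L, 2), Mul(Pow(2, Rational(1, 2)), Pow(L, Rational(3, 2)))), L) = Add(L, Pow(L, 2), Mul(Pow(2, Rational(1, 2)), Pow(L, Rational(3, 2)))))
Function('D')(m) = Mul(-1, I, m, Pow(2, Rational(1, 2))) (Function('D')(m) = Mul(Mul(-1, Add(1, -1, Mul(Pow(2, Rational(1, 2)), Pow(-1, Rational(1, 2))))), m) = Mul(Mul(-1, Add(1, -1, Mul(Pow(2, Rational(1, 2)), I))), m) = Mul(Mul(-1, Add(1, -1, Mul(I, Pow(2, Rational(1, 2))))), m) = Mul(Mul(-1, Mul(I, Pow(2, Rational(1, 2)))), m) = Mul(Mul(-1, I, Pow(2, Rational(1, 2))), m) = Mul(-1, I, m, Pow(2, Rational(1, 2))))
Mul(Add(Add(Function('N')(-50, 10), Mul(-1, Function('D')(21))), -595), Pow(Add(3362, -4249), -1)) = Mul(Add(Add(-16, Mul(-1, Mul(-1, I, 21, Pow(2, Rational(1, 2))))), -595), Pow(Add(3362, -4249), -1)) = Mul(Add(Add(-16, Mul(-1, Mul(-21, I, Pow(2, Rational(1, 2))))), -595), Pow(-887, -1)) = Mul(Add(Add(-16, Mul(21, I, Pow(2, Rational(1, 2)))), -595), Rational(-1, 887)) = Mul(Add(-611, Mul(21, I, Pow(2, Rational(1, 2)))), Rational(-1, 887)) = Add(Rational(611, 887), Mul(Rational(-21, 887), I, Pow(2, Rational(1, 2))))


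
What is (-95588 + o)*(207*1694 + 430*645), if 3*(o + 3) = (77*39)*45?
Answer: -31743292368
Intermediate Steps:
o = 45042 (o = -3 + ((77*39)*45)/3 = -3 + (3003*45)/3 = -3 + (⅓)*135135 = -3 + 45045 = 45042)
(-95588 + o)*(207*1694 + 430*645) = (-95588 + 45042)*(207*1694 + 430*645) = -50546*(350658 + 277350) = -50546*628008 = -31743292368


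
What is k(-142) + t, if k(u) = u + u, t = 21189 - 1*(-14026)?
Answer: 34931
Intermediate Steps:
t = 35215 (t = 21189 + 14026 = 35215)
k(u) = 2*u
k(-142) + t = 2*(-142) + 35215 = -284 + 35215 = 34931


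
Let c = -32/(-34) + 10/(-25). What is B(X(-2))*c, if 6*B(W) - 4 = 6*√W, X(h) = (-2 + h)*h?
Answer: 92/255 + 92*√2/85 ≈ 1.8915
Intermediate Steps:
X(h) = h*(-2 + h)
c = 46/85 (c = -32*(-1/34) + 10*(-1/25) = 16/17 - ⅖ = 46/85 ≈ 0.54118)
B(W) = ⅔ + √W (B(W) = ⅔ + (6*√W)/6 = ⅔ + √W)
B(X(-2))*c = (⅔ + √(-2*(-2 - 2)))*(46/85) = (⅔ + √(-2*(-4)))*(46/85) = (⅔ + √8)*(46/85) = (⅔ + 2*√2)*(46/85) = 92/255 + 92*√2/85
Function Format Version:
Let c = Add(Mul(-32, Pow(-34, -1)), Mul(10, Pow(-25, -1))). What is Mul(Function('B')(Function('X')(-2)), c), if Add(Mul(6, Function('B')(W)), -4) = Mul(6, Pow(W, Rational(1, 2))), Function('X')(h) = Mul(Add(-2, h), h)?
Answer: Add(Rational(92, 255), Mul(Rational(92, 85), Pow(2, Rational(1, 2)))) ≈ 1.8915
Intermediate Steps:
Function('X')(h) = Mul(h, Add(-2, h))
c = Rational(46, 85) (c = Add(Mul(-32, Rational(-1, 34)), Mul(10, Rational(-1, 25))) = Add(Rational(16, 17), Rational(-2, 5)) = Rational(46, 85) ≈ 0.54118)
Function('B')(W) = Add(Rational(2, 3), Pow(W, Rational(1, 2))) (Function('B')(W) = Add(Rational(2, 3), Mul(Rational(1, 6), Mul(6, Pow(W, Rational(1, 2))))) = Add(Rational(2, 3), Pow(W, Rational(1, 2))))
Mul(Function('B')(Function('X')(-2)), c) = Mul(Add(Rational(2, 3), Pow(Mul(-2, Add(-2, -2)), Rational(1, 2))), Rational(46, 85)) = Mul(Add(Rational(2, 3), Pow(Mul(-2, -4), Rational(1, 2))), Rational(46, 85)) = Mul(Add(Rational(2, 3), Pow(8, Rational(1, 2))), Rational(46, 85)) = Mul(Add(Rational(2, 3), Mul(2, Pow(2, Rational(1, 2)))), Rational(46, 85)) = Add(Rational(92, 255), Mul(Rational(92, 85), Pow(2, Rational(1, 2))))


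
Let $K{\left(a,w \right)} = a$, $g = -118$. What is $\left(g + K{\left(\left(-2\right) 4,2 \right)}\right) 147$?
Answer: $-18522$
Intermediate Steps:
$\left(g + K{\left(\left(-2\right) 4,2 \right)}\right) 147 = \left(-118 - 8\right) 147 = \left(-126\right) 147 = -18522$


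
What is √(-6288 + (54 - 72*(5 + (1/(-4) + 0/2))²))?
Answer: 13*I*√186/2 ≈ 88.648*I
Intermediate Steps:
√(-6288 + (54 - 72*(5 + (1/(-4) + 0/2))²)) = √(-6288 + (54 - 72*(5 + (1*(-¼) + 0*(½)))²)) = √(-6288 + (54 - 72*(5 + (-¼ + 0))²)) = √(-6288 + (54 - 72*(5 - ¼)²)) = √(-6288 + (54 - 72*(19/4)²)) = √(-6288 + (54 - 72*361/16)) = √(-6288 + (54 - 3249/2)) = √(-6288 - 3141/2) = √(-15717/2) = 13*I*√186/2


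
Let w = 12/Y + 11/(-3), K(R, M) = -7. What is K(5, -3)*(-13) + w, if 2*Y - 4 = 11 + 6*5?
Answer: 1318/15 ≈ 87.867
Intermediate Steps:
Y = 45/2 (Y = 2 + (11 + 6*5)/2 = 2 + (11 + 30)/2 = 2 + (1/2)*41 = 2 + 41/2 = 45/2 ≈ 22.500)
w = -47/15 (w = 12/(45/2) + 11/(-3) = 12*(2/45) + 11*(-1/3) = 8/15 - 11/3 = -47/15 ≈ -3.1333)
K(5, -3)*(-13) + w = -7*(-13) - 47/15 = 91 - 47/15 = 1318/15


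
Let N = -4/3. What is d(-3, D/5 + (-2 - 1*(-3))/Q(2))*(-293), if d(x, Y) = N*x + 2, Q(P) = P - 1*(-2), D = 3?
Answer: -1758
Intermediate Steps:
N = -4/3 (N = -4*⅓ = -4/3 ≈ -1.3333)
Q(P) = 2 + P (Q(P) = P + 2 = 2 + P)
d(x, Y) = 2 - 4*x/3 (d(x, Y) = -4*x/3 + 2 = 2 - 4*x/3)
d(-3, D/5 + (-2 - 1*(-3))/Q(2))*(-293) = (2 - 4/3*(-3))*(-293) = (2 + 4)*(-293) = 6*(-293) = -1758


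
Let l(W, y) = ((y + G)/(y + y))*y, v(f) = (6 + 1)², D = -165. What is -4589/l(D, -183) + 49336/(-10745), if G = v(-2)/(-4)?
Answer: 50848432/1198835 ≈ 42.415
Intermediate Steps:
v(f) = 49 (v(f) = 7² = 49)
G = -49/4 (G = 49/(-4) = 49*(-¼) = -49/4 ≈ -12.250)
l(W, y) = -49/8 + y/2 (l(W, y) = ((y - 49/4)/(y + y))*y = ((-49/4 + y)/((2*y)))*y = ((-49/4 + y)*(1/(2*y)))*y = ((-49/4 + y)/(2*y))*y = -49/8 + y/2)
-4589/l(D, -183) + 49336/(-10745) = -4589/(-49/8 + (½)*(-183)) + 49336/(-10745) = -4589/(-49/8 - 183/2) + 49336*(-1/10745) = -4589/(-781/8) - 7048/1535 = -4589*(-8/781) - 7048/1535 = 36712/781 - 7048/1535 = 50848432/1198835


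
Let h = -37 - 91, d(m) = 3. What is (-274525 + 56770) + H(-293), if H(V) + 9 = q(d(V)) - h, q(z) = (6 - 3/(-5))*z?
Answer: -1088081/5 ≈ -2.1762e+5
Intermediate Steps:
h = -128
q(z) = 33*z/5 (q(z) = (6 - 3*(-1/5))*z = (6 + 3/5)*z = 33*z/5)
H(V) = 694/5 (H(V) = -9 + ((33/5)*3 - 1*(-128)) = -9 + (99/5 + 128) = -9 + 739/5 = 694/5)
(-274525 + 56770) + H(-293) = (-274525 + 56770) + 694/5 = -217755 + 694/5 = -1088081/5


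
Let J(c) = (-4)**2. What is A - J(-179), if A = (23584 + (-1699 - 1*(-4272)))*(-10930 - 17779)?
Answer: -750941329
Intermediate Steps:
J(c) = 16
A = -750941313 (A = (23584 + (-1699 + 4272))*(-28709) = (23584 + 2573)*(-28709) = 26157*(-28709) = -750941313)
A - J(-179) = -750941313 - 1*16 = -750941313 - 16 = -750941329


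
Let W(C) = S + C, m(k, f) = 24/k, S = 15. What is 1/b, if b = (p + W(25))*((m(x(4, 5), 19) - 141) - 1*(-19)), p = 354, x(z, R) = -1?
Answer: -1/57524 ≈ -1.7384e-5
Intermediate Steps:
W(C) = 15 + C
b = -57524 (b = (354 + (15 + 25))*((24/(-1) - 141) - 1*(-19)) = (354 + 40)*((24*(-1) - 141) + 19) = 394*((-24 - 141) + 19) = 394*(-165 + 19) = 394*(-146) = -57524)
1/b = 1/(-57524) = -1/57524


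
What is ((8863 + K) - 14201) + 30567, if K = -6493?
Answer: 18736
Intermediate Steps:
((8863 + K) - 14201) + 30567 = ((8863 - 6493) - 14201) + 30567 = (2370 - 14201) + 30567 = -11831 + 30567 = 18736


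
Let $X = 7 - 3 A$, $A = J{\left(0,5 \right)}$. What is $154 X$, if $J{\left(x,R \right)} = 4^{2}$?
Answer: $-6314$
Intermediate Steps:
$J{\left(x,R \right)} = 16$
$A = 16$
$X = -41$ ($X = 7 - 48 = -41$)
$154 X = 154 \left(-41\right) = -6314$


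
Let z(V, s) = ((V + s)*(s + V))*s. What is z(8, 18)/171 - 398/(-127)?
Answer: 179266/2413 ≈ 74.292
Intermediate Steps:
z(V, s) = s*(V + s)² (z(V, s) = ((V + s)*(V + s))*s = (V + s)²*s = s*(V + s)²)
z(8, 18)/171 - 398/(-127) = (18*(8 + 18)²)/171 - 398/(-127) = (18*26²)*(1/171) - 398*(-1/127) = (18*676)*(1/171) + 398/127 = 12168*(1/171) + 398/127 = 1352/19 + 398/127 = 179266/2413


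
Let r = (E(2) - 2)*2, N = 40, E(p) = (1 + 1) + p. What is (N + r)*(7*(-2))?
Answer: -616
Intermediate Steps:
E(p) = 2 + p
r = 4 (r = ((2 + 2) - 2)*2 = (4 - 2)*2 = 2*2 = 4)
(N + r)*(7*(-2)) = (40 + 4)*(7*(-2)) = 44*(-14) = -616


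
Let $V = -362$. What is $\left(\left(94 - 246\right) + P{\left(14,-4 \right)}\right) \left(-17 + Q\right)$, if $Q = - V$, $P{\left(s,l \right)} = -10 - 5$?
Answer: $-57615$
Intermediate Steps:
$P{\left(s,l \right)} = -15$
$Q = 362$ ($Q = \left(-1\right) \left(-362\right) = 362$)
$\left(\left(94 - 246\right) + P{\left(14,-4 \right)}\right) \left(-17 + Q\right) = \left(\left(94 - 246\right) - 15\right) \left(-17 + 362\right) = \left(\left(94 - 246\right) - 15\right) 345 = \left(-152 - 15\right) 345 = \left(-167\right) 345 = -57615$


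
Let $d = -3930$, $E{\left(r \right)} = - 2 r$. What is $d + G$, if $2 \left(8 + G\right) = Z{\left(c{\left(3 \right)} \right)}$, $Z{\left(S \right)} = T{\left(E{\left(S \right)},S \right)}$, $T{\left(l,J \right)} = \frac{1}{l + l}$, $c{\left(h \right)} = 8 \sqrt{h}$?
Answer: $-3938 - \frac{\sqrt{3}}{192} \approx -3938.0$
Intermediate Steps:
$T{\left(l,J \right)} = \frac{1}{2 l}$
$Z{\left(S \right)} = - \frac{1}{4 S}$ ($Z{\left(S \right)} = \frac{1}{2 \left(- 2 S\right)} = \frac{\left(- \frac{1}{2}\right) \frac{1}{S}}{2} = - \frac{1}{4 S}$)
$G = -8 - \frac{\sqrt{3}}{192}$ ($G = -8 + \frac{\left(- \frac{1}{4}\right) \frac{1}{8 \sqrt{3}}}{2} = -8 + \frac{\left(- \frac{1}{4}\right) \frac{\sqrt{3}}{24}}{2} = -8 + \frac{\left(- \frac{1}{96}\right) \sqrt{3}}{2} = -8 - \frac{\sqrt{3}}{192} \approx -8.009$)
$d + G = -3930 - \left(8 + \frac{\sqrt{3}}{192}\right) = -3938 - \frac{\sqrt{3}}{192}$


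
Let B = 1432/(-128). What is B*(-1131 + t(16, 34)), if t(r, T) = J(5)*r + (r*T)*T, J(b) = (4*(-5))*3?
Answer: -2936495/16 ≈ -1.8353e+5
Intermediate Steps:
B = -179/16 (B = 1432*(-1/128) = -179/16 ≈ -11.188)
J(b) = -60 (J(b) = -20*3 = -60)
t(r, T) = -60*r + r*T² (t(r, T) = -60*r + (r*T)*T = -60*r + (T*r)*T = -60*r + r*T²)
B*(-1131 + t(16, 34)) = -179*(-1131 + 16*(-60 + 34²))/16 = -179*(-1131 + 16*(-60 + 1156))/16 = -179*(-1131 + 16*1096)/16 = -179*(-1131 + 17536)/16 = -179/16*16405 = -2936495/16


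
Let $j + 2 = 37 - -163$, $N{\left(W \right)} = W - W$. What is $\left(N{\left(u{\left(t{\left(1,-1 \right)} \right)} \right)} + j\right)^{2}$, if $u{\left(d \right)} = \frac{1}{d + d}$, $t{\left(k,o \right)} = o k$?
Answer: $39204$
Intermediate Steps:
$t{\left(k,o \right)} = k o$
$u{\left(d \right)} = \frac{1}{2 d}$
$N{\left(W \right)} = 0$
$j = 198$ ($j = -2 + \left(37 - -163\right) = -2 + \left(37 + 163\right) = -2 + 200 = 198$)
$\left(N{\left(u{\left(t{\left(1,-1 \right)} \right)} \right)} + j\right)^{2} = \left(0 + 198\right)^{2} = 198^{2} = 39204$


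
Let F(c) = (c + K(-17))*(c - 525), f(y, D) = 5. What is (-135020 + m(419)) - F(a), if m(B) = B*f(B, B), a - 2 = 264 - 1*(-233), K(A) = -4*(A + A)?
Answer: -116415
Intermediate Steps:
K(A) = -8*A
a = 499 (a = 2 + (264 - 1*(-233)) = 2 + (264 + 233) = 2 + 497 = 499)
m(B) = 5*B (m(B) = B*5 = 5*B)
F(c) = (-525 + c)*(136 + c) (F(c) = (c - 8*(-17))*(c - 525) = (c + 136)*(-525 + c) = (136 + c)*(-525 + c) = (-525 + c)*(136 + c))
(-135020 + m(419)) - F(a) = (-135020 + 5*419) - (-71400 + 499² - 389*499) = (-135020 + 2095) - (-71400 + 249001 - 194111) = -132925 - 1*(-16510) = -132925 + 16510 = -116415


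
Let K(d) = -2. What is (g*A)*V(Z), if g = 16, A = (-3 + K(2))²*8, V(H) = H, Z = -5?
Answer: -16000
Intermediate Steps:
A = 200 (A = (-3 - 2)²*8 = (-5)²*8 = 25*8 = 200)
(g*A)*V(Z) = (16*200)*(-5) = 3200*(-5) = -16000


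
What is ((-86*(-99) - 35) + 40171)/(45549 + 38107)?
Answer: 24325/41828 ≈ 0.58155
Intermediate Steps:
((-86*(-99) - 35) + 40171)/(45549 + 38107) = ((8514 - 35) + 40171)/83656 = (8479 + 40171)*(1/83656) = 48650*(1/83656) = 24325/41828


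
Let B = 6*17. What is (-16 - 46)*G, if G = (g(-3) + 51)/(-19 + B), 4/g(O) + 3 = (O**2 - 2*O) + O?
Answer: -28706/747 ≈ -38.428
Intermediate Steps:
g(O) = 4/(-3 + O**2 - O) (g(O) = 4/(-3 + ((O**2 - 2*O) + O)) = 4/(-3 + (O**2 - O)) = 4/(-3 + O**2 - O))
B = 102
G = 463/747 (G = (4/(-3 + (-3)**2 - 1*(-3)) + 51)/(-19 + 102) = (4/(-3 + 9 + 3) + 51)/83 = (4/9 + 51)*(1/83) = (463/9)*(1/83) = 463/747 ≈ 0.61981)
(-16 - 46)*G = (-16 - 46)*(463/747) = -62*463/747 = -28706/747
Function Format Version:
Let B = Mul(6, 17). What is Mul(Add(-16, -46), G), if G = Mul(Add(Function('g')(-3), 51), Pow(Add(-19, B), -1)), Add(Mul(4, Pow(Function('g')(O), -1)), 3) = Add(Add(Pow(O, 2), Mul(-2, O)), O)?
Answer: Rational(-28706, 747) ≈ -38.428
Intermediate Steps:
Function('g')(O) = Mul(4, Pow(Add(-3, Pow(O, 2), Mul(-1, O)), -1)) (Function('g')(O) = Mul(4, Pow(Add(-3, Add(Add(Pow(O, 2), Mul(-2, O)), O)), -1)) = Mul(4, Pow(Add(-3, Add(Pow(O, 2), Mul(-1, O))), -1)) = Mul(4, Pow(Add(-3, Pow(O, 2), Mul(-1, O)), -1)))
B = 102
G = Rational(463, 747) (G = Mul(Add(Mul(4, Pow(Add(-3, Pow(-3, 2), Mul(-1, -3)), -1)), 51), Pow(Add(-19, 102), -1)) = Mul(Add(Mul(4, Pow(Add(-3, 9, 3), -1)), 51), Pow(83, -1)) = Mul(Add(Mul(4, Pow(9, -1)), 51), Rational(1, 83)) = Mul(Add(Mul(4, Rational(1, 9)), 51), Rational(1, 83)) = Mul(Add(Rational(4, 9), 51), Rational(1, 83)) = Mul(Rational(463, 9), Rational(1, 83)) = Rational(463, 747) ≈ 0.61981)
Mul(Add(-16, -46), G) = Mul(Add(-16, -46), Rational(463, 747)) = Mul(-62, Rational(463, 747)) = Rational(-28706, 747)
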